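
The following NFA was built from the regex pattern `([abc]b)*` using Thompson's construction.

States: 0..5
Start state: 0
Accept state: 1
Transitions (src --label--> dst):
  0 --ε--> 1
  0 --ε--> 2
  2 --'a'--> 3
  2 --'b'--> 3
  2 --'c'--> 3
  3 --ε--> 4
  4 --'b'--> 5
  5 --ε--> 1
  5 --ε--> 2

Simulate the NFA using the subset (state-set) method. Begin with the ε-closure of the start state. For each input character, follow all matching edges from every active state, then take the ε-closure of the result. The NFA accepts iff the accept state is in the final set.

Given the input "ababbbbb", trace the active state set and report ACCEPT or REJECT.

Answer: ACCEPT

Steps:
start: ε-closure({0}) = {0,1,2}
'a' @ 1: {3,4}
'b' @ 2: {1,2,5}  (accept∈set)
'a' @ 3: {3,4}
'b' @ 4: {1,2,5}  (accept∈set)
'b' @ 5: {3,4}
'b' @ 6: {1,2,5}  (accept∈set)
'b' @ 7: {3,4}
'b' @ 8: {1,2,5}  (accept∈set)
end set {1,2,5} — state 1 in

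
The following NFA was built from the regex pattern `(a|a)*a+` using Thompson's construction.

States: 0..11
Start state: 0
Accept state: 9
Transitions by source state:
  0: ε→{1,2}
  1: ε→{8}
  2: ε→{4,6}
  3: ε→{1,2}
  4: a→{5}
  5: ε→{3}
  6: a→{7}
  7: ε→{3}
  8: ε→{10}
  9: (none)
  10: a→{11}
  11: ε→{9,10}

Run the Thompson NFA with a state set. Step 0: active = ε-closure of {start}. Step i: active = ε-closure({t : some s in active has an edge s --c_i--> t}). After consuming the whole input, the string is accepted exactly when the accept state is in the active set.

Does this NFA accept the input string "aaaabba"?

Answer: REJECT

Steps:
start: ε-closure({0}) = {0,1,2,4,6,8,10}
'a' @ 1: {1,2,3,4,5,6,7,8,9,10,11}  (accept∈set)
'a' @ 2: {1,2,3,4,5,6,7,8,9,10,11}  (accept∈set)
'a' @ 3: {1,2,3,4,5,6,7,8,9,10,11}  (accept∈set)
'a' @ 4: {1,2,3,4,5,6,7,8,9,10,11}  (accept∈set)
'b' @ 5: {}  — state set empty
rest 'ba' ignored (set empty)
end set {} — state 9 not in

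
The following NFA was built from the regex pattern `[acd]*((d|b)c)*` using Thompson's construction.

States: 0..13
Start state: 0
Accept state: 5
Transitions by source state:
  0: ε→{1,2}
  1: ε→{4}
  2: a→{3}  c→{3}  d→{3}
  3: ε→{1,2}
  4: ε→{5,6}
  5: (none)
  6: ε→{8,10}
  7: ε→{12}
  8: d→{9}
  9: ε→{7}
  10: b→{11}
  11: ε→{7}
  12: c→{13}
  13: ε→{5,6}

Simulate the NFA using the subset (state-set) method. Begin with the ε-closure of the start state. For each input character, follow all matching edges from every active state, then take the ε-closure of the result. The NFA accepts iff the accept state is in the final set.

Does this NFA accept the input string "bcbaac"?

Answer: REJECT

Steps:
initial (ε-close {0}): {0,1,2,4,5,6,8,10}
'b' @ 1: {7,11,12}
'c' @ 2: {5,6,8,10,13}  [accepting]
'b' @ 3: {7,11,12}
'a' @ 4: {}  — state set empty
rest 'ac' ignored (set empty)
final: {}; accept 5 not in set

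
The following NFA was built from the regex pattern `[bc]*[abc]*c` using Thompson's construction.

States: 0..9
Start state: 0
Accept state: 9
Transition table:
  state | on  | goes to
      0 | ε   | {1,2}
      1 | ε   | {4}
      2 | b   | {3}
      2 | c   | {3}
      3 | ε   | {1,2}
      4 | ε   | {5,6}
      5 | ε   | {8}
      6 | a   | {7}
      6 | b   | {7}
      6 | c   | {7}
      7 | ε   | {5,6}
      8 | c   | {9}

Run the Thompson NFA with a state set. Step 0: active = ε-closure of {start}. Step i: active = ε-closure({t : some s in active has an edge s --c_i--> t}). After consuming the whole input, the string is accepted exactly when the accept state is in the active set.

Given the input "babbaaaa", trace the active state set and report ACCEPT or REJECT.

Answer: REJECT

Derivation:
initial (ε-close {0}): {0,1,2,4,5,6,8}
'b' @ 1: {1,2,3,4,5,6,7,8}
'a' @ 2: {5,6,7,8}
'b' @ 3: {5,6,7,8}
'b' @ 4: {5,6,7,8}
'a' @ 5: {5,6,7,8}
'a' @ 6: {5,6,7,8}
'a' @ 7: {5,6,7,8}
'a' @ 8: {5,6,7,8}
end set {5,6,7,8} — state 9 not in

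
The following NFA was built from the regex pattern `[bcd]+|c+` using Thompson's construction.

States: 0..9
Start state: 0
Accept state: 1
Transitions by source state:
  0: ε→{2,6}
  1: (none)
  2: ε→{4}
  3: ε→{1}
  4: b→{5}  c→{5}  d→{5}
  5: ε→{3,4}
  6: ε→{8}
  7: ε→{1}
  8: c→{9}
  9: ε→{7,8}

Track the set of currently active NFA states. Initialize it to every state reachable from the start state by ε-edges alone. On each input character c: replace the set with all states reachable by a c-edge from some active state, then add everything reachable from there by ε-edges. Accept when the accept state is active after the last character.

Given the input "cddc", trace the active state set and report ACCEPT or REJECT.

start: ε-closure({0}) = {0,2,4,6,8}
'c' @ 1: {1,3,4,5,7,8,9}  [accepting]
'd' @ 2: {1,3,4,5}  [accepting]
'd' @ 3: {1,3,4,5}  [accepting]
'c' @ 4: {1,3,4,5}  [accepting]
after full input: {1,3,4,5}  (accept=1 in)

Answer: ACCEPT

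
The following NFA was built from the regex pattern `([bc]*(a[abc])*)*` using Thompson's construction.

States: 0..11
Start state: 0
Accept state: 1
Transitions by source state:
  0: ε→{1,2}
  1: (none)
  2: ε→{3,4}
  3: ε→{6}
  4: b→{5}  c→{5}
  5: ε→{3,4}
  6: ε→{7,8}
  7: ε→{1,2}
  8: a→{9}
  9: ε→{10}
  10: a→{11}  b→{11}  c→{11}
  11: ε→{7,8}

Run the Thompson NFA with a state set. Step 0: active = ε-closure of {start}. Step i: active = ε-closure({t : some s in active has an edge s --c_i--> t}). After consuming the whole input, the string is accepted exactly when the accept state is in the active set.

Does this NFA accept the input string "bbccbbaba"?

Answer: REJECT

Steps:
initial (ε-close {0}): {0,1,2,3,4,6,7,8}
'b' @ 1: {1,2,3,4,5,6,7,8}  [accepting]
'b' @ 2: {1,2,3,4,5,6,7,8}  [accepting]
'c' @ 3: {1,2,3,4,5,6,7,8}  [accepting]
'c' @ 4: {1,2,3,4,5,6,7,8}  [accepting]
'b' @ 5: {1,2,3,4,5,6,7,8}  [accepting]
'b' @ 6: {1,2,3,4,5,6,7,8}  [accepting]
'a' @ 7: {9,10}
'b' @ 8: {1,2,3,4,6,7,8,11}  [accepting]
'a' @ 9: {9,10}
final: {9,10}; accept 1 not in set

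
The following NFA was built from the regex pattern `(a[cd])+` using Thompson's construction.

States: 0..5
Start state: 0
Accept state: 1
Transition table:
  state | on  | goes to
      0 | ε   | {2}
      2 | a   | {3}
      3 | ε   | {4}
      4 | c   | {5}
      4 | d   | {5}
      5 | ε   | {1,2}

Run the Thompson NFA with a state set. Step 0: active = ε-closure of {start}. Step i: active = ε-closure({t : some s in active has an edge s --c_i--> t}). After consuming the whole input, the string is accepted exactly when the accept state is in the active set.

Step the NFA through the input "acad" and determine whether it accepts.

Answer: ACCEPT

Steps:
S₀ = ε-closure({0}) = {0,2}
'a' @ 1: {3,4}
'c' @ 2: {1,2,5}  (accept∈set)
'a' @ 3: {3,4}
'd' @ 4: {1,2,5}  (accept∈set)
final: {1,2,5}; accept 1 in set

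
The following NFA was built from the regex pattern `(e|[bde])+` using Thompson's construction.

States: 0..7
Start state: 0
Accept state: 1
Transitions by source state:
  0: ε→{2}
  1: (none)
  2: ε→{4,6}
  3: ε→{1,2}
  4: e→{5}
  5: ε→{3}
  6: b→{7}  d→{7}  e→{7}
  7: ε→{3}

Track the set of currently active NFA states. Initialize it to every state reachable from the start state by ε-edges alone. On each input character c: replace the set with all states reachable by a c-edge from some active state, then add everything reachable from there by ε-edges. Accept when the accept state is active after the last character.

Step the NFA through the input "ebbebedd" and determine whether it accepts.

start: ε-closure({0}) = {0,2,4,6}
'e' @ 1: {1,2,3,4,5,6,7}  ✓accept
'b' @ 2: {1,2,3,4,6,7}  ✓accept
'b' @ 3: {1,2,3,4,6,7}  ✓accept
'e' @ 4: {1,2,3,4,5,6,7}  ✓accept
'b' @ 5: {1,2,3,4,6,7}  ✓accept
'e' @ 6: {1,2,3,4,5,6,7}  ✓accept
'd' @ 7: {1,2,3,4,6,7}  ✓accept
'd' @ 8: {1,2,3,4,6,7}  ✓accept
end set {1,2,3,4,6,7} — state 1 in

Answer: ACCEPT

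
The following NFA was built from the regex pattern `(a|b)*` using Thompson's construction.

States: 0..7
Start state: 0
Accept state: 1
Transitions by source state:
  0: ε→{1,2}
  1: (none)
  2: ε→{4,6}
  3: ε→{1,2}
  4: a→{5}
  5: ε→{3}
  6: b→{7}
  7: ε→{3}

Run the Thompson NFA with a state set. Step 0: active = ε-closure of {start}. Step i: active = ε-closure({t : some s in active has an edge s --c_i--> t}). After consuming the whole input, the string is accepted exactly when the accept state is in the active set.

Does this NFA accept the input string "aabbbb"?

Answer: ACCEPT

Derivation:
start: ε-closure({0}) = {0,1,2,4,6}
'a' @ 1: {1,2,3,4,5,6}  (accept∈set)
'a' @ 2: {1,2,3,4,5,6}  (accept∈set)
'b' @ 3: {1,2,3,4,6,7}  (accept∈set)
'b' @ 4: {1,2,3,4,6,7}  (accept∈set)
'b' @ 5: {1,2,3,4,6,7}  (accept∈set)
'b' @ 6: {1,2,3,4,6,7}  (accept∈set)
end set {1,2,3,4,6,7} — state 1 in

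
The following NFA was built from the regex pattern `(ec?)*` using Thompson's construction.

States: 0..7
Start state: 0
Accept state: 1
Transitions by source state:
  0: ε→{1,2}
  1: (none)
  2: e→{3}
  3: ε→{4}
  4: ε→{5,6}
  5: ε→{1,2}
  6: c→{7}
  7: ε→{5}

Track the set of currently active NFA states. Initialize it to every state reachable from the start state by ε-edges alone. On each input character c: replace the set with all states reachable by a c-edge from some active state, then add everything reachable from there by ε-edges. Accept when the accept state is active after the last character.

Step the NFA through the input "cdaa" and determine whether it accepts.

Answer: REJECT

Derivation:
initial (ε-close {0}): {0,1,2}
'c' @ 1: {}  — no active states
rest 'daa' ignored (set empty)
final: {}; accept 1 not in set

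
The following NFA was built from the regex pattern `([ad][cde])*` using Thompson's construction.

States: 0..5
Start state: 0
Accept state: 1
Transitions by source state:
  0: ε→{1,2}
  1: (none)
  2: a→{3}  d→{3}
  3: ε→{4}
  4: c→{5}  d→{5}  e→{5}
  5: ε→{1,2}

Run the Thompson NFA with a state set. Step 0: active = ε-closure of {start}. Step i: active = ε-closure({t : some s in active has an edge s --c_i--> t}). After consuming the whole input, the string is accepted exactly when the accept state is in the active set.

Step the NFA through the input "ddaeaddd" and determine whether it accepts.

Answer: ACCEPT

Trace:
initial (ε-close {0}): {0,1,2}
'd' @ 1: {3,4}
'd' @ 2: {1,2,5}  [accepting]
'a' @ 3: {3,4}
'e' @ 4: {1,2,5}  [accepting]
'a' @ 5: {3,4}
'd' @ 6: {1,2,5}  [accepting]
'd' @ 7: {3,4}
'd' @ 8: {1,2,5}  [accepting]
final: {1,2,5}; accept 1 in set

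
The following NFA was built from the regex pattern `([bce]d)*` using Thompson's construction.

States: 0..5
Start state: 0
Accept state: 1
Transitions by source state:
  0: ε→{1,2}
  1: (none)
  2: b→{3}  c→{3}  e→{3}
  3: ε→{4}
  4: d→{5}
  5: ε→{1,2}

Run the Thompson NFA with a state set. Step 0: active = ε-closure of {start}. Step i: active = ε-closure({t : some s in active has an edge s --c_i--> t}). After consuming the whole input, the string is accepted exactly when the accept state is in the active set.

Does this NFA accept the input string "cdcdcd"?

S₀ = ε-closure({0}) = {0,1,2}
'c' @ 1: {3,4}
'd' @ 2: {1,2,5}  ✓accept
'c' @ 3: {3,4}
'd' @ 4: {1,2,5}  ✓accept
'c' @ 5: {3,4}
'd' @ 6: {1,2,5}  ✓accept
after full input: {1,2,5}  (accept=1 in)

Answer: ACCEPT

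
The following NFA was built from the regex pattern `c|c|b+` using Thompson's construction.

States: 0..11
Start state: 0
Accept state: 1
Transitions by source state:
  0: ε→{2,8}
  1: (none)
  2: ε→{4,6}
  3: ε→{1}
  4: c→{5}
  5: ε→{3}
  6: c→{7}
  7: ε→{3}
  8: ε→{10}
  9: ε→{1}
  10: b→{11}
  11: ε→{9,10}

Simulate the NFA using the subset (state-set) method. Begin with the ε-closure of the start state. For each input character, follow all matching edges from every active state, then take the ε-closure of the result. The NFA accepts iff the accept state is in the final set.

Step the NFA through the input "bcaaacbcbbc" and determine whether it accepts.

initial (ε-close {0}): {0,2,4,6,8,10}
'b' @ 1: {1,9,10,11}  [accepting]
'c' @ 2: {}  — dead — no transitions
rest 'aaacbcbbc' ignored (set empty)
final: {}; accept 1 not in set

Answer: REJECT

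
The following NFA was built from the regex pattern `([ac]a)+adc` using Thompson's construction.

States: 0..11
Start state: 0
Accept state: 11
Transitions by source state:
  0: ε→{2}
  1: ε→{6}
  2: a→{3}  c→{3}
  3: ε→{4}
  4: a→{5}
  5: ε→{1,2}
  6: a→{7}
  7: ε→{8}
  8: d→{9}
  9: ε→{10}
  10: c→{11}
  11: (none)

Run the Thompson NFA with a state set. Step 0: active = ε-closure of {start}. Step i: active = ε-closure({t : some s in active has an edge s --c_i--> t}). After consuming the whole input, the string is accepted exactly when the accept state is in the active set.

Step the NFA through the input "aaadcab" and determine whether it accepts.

initial (ε-close {0}): {0,2}
'a' @ 1: {3,4}
'a' @ 2: {1,2,5,6}
'a' @ 3: {3,4,7,8}
'd' @ 4: {9,10}
'c' @ 5: {11}  [accepting]
'a' @ 6: {}  — no active states
rest 'b' ignored (set empty)
final: {}; accept 11 not in set

Answer: REJECT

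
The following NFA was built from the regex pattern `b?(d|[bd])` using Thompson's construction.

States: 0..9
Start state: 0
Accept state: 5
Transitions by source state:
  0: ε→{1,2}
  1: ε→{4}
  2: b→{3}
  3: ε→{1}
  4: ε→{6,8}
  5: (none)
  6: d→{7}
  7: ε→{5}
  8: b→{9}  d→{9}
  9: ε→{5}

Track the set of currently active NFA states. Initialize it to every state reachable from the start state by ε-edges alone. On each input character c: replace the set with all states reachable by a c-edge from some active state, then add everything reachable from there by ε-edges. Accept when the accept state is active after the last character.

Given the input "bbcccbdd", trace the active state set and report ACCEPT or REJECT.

Answer: REJECT

Steps:
S₀ = ε-closure({0}) = {0,1,2,4,6,8}
'b' @ 1: {1,3,4,5,6,8,9}  [accepting]
'b' @ 2: {5,9}  [accepting]
'c' @ 3: {}  — no active states
rest 'ccbdd' ignored (set empty)
final: {}; accept 5 not in set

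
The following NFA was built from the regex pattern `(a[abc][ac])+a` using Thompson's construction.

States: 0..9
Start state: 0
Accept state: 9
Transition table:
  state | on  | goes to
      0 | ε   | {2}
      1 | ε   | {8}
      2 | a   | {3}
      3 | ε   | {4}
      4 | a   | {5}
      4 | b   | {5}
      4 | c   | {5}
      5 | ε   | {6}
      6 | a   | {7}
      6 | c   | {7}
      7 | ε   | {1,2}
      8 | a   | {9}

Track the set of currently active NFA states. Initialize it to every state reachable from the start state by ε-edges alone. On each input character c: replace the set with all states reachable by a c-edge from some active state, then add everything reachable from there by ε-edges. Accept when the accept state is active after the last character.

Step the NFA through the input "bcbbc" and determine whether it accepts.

S₀ = ε-closure({0}) = {0,2}
'b' @ 1: {}  — state set empty
rest 'cbbc' ignored (set empty)
after full input: {}  (accept=9 not in)

Answer: REJECT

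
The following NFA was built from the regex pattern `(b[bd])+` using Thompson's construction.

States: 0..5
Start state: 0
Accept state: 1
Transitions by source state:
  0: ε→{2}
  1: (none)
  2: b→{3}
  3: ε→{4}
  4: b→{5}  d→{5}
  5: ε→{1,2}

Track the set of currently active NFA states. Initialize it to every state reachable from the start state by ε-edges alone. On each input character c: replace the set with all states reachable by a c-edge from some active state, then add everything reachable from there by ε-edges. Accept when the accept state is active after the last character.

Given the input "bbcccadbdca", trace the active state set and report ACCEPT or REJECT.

Answer: REJECT

Trace:
S₀ = ε-closure({0}) = {0,2}
'b' @ 1: {3,4}
'b' @ 2: {1,2,5}  [accepting]
'c' @ 3: {}  — no active states
rest 'ccadbdca' ignored (set empty)
after full input: {}  (accept=1 not in)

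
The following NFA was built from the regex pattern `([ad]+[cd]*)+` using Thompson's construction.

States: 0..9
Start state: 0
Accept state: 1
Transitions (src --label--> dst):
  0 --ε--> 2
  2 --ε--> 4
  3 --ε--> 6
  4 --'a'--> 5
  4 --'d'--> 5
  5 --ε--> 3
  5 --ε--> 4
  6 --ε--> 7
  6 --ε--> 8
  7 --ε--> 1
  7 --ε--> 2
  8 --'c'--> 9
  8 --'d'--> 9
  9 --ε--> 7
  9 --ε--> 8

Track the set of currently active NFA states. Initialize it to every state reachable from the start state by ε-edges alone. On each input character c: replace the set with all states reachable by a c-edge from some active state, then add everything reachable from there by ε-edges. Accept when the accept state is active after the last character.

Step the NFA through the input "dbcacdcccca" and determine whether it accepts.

Answer: REJECT

Derivation:
start: ε-closure({0}) = {0,2,4}
'd' @ 1: {1,2,3,4,5,6,7,8}  [accepting]
'b' @ 2: {}  — state set empty
rest 'cacdcccca' ignored (set empty)
end set {} — state 1 not in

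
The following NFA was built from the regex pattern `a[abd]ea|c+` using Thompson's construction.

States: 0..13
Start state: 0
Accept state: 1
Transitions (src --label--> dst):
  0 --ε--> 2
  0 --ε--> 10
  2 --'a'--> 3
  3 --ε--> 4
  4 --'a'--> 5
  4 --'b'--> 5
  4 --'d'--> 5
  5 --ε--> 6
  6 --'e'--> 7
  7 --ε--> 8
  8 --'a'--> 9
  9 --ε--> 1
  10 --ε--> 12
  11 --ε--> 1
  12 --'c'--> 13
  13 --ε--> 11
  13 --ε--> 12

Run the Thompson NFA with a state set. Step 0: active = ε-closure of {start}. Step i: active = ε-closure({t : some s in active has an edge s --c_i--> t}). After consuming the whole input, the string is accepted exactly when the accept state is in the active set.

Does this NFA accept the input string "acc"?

Answer: REJECT

Trace:
S₀ = ε-closure({0}) = {0,2,10,12}
'a' @ 1: {3,4}
'c' @ 2: {}  — dead — no transitions
rest 'c' ignored (set empty)
final: {}; accept 1 not in set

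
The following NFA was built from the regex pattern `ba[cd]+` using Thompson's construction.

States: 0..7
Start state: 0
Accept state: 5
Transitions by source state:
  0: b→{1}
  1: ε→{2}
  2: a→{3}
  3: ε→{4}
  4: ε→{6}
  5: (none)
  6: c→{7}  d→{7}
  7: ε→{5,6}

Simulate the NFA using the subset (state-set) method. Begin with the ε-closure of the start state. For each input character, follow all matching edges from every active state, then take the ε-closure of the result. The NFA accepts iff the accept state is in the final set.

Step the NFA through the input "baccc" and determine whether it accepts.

initial (ε-close {0}): {0}
'b' @ 1: {1,2}
'a' @ 2: {3,4,6}
'c' @ 3: {5,6,7}  (accept∈set)
'c' @ 4: {5,6,7}  (accept∈set)
'c' @ 5: {5,6,7}  (accept∈set)
after full input: {5,6,7}  (accept=5 in)

Answer: ACCEPT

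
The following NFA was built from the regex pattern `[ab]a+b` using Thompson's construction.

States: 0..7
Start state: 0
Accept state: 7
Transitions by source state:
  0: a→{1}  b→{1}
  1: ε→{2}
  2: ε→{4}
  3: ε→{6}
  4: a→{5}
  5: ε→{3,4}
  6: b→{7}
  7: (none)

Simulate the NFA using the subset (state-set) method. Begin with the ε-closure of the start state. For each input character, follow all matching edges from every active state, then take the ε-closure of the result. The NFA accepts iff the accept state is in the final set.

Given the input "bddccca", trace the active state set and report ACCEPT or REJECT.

Answer: REJECT

Trace:
start: ε-closure({0}) = {0}
'b' @ 1: {1,2,4}
'd' @ 2: {}  — state set empty
rest 'dccca' ignored (set empty)
end set {} — state 7 not in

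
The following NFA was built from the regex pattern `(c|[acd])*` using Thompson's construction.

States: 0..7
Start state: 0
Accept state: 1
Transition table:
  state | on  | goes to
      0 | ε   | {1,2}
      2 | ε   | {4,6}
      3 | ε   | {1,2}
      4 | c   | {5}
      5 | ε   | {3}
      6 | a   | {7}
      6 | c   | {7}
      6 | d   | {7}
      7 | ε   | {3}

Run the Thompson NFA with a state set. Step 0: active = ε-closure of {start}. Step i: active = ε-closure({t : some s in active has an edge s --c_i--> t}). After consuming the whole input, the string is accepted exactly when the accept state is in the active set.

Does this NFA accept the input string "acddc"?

Answer: ACCEPT

Derivation:
start: ε-closure({0}) = {0,1,2,4,6}
'a' @ 1: {1,2,3,4,6,7}  (accept∈set)
'c' @ 2: {1,2,3,4,5,6,7}  (accept∈set)
'd' @ 3: {1,2,3,4,6,7}  (accept∈set)
'd' @ 4: {1,2,3,4,6,7}  (accept∈set)
'c' @ 5: {1,2,3,4,5,6,7}  (accept∈set)
end set {1,2,3,4,5,6,7} — state 1 in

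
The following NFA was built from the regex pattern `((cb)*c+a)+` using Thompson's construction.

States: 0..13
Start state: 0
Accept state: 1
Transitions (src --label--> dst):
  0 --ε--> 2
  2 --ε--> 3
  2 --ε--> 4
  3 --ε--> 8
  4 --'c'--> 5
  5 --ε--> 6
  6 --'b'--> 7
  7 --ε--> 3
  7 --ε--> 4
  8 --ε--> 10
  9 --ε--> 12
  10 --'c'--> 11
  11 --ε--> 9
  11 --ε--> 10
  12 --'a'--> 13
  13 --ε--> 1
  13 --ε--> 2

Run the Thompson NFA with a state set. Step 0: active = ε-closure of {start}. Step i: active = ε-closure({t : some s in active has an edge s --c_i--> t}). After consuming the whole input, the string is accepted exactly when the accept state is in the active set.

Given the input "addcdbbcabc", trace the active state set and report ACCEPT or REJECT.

Answer: REJECT

Derivation:
initial (ε-close {0}): {0,2,3,4,8,10}
'a' @ 1: {}  — state set empty
rest 'ddcdbbcabc' ignored (set empty)
final: {}; accept 1 not in set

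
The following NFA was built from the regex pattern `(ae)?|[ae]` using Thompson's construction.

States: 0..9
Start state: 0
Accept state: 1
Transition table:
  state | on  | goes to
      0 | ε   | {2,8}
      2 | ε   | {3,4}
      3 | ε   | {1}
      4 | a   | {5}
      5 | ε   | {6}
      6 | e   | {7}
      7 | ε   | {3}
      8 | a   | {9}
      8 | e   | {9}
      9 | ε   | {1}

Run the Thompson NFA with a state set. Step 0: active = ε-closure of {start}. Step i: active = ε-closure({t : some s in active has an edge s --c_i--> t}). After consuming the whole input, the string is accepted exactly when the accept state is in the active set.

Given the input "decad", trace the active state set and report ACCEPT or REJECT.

Answer: REJECT

Trace:
start: ε-closure({0}) = {0,1,2,3,4,8}
'd' @ 1: {}  — no active states
rest 'ecad' ignored (set empty)
final: {}; accept 1 not in set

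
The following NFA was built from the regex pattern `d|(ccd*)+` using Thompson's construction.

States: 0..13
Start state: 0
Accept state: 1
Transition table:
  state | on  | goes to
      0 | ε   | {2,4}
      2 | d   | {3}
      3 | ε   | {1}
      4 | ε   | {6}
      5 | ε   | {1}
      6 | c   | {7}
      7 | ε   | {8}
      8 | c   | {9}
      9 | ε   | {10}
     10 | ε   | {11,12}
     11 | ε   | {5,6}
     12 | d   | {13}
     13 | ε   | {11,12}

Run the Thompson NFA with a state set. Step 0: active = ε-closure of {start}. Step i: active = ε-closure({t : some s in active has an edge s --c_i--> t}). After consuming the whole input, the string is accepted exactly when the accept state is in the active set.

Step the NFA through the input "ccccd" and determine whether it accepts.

S₀ = ε-closure({0}) = {0,2,4,6}
'c' @ 1: {7,8}
'c' @ 2: {1,5,6,9,10,11,12}  [accepting]
'c' @ 3: {7,8}
'c' @ 4: {1,5,6,9,10,11,12}  [accepting]
'd' @ 5: {1,5,6,11,12,13}  [accepting]
end set {1,5,6,11,12,13} — state 1 in

Answer: ACCEPT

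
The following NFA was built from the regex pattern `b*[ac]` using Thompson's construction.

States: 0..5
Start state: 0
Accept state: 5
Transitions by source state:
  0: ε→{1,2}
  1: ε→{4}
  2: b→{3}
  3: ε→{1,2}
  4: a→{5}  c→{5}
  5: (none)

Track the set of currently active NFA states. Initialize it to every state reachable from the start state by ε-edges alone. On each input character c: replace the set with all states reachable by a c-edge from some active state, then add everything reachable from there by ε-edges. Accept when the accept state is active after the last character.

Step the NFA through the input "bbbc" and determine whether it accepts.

initial (ε-close {0}): {0,1,2,4}
'b' @ 1: {1,2,3,4}
'b' @ 2: {1,2,3,4}
'b' @ 3: {1,2,3,4}
'c' @ 4: {5}  (accept∈set)
after full input: {5}  (accept=5 in)

Answer: ACCEPT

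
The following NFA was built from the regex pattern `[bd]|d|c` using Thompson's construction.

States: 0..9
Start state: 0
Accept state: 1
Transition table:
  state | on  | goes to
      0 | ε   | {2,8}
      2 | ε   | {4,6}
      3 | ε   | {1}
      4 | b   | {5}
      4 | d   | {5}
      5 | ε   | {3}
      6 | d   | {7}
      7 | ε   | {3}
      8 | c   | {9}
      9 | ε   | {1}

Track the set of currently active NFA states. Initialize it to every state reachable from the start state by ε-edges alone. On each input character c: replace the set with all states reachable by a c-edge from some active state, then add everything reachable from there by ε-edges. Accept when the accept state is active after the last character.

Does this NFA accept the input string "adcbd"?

Answer: REJECT

Trace:
initial (ε-close {0}): {0,2,4,6,8}
'a' @ 1: {}  — state set empty
rest 'dcbd' ignored (set empty)
after full input: {}  (accept=1 not in)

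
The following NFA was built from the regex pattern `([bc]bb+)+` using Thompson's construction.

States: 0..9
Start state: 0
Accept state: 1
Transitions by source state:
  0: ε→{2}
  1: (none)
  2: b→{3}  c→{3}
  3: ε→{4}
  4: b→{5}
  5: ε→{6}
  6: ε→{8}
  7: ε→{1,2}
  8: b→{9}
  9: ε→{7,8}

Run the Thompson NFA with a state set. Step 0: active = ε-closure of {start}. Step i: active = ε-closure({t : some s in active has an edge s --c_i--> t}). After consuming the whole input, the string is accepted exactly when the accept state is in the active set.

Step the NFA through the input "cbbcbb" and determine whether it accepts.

Answer: ACCEPT

Trace:
initial (ε-close {0}): {0,2}
'c' @ 1: {3,4}
'b' @ 2: {5,6,8}
'b' @ 3: {1,2,7,8,9}  [accepting]
'c' @ 4: {3,4}
'b' @ 5: {5,6,8}
'b' @ 6: {1,2,7,8,9}  [accepting]
end set {1,2,7,8,9} — state 1 in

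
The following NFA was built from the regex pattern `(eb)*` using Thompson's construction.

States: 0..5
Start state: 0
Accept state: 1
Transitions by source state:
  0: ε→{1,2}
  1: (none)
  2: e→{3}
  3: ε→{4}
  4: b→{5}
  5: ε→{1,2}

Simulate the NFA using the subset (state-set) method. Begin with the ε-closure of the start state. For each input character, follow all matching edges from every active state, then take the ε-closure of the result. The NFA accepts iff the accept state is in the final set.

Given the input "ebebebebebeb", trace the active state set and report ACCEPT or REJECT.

S₀ = ε-closure({0}) = {0,1,2}
'e' @ 1: {3,4}
'b' @ 2: {1,2,5}  (accept∈set)
'e' @ 3: {3,4}
'b' @ 4: {1,2,5}  (accept∈set)
'e' @ 5: {3,4}
'b' @ 6: {1,2,5}  (accept∈set)
'e' @ 7: {3,4}
'b' @ 8: {1,2,5}  (accept∈set)
'e' @ 9: {3,4}
'b' @ 10: {1,2,5}  (accept∈set)
'e' @ 11: {3,4}
'b' @ 12: {1,2,5}  (accept∈set)
final: {1,2,5}; accept 1 in set

Answer: ACCEPT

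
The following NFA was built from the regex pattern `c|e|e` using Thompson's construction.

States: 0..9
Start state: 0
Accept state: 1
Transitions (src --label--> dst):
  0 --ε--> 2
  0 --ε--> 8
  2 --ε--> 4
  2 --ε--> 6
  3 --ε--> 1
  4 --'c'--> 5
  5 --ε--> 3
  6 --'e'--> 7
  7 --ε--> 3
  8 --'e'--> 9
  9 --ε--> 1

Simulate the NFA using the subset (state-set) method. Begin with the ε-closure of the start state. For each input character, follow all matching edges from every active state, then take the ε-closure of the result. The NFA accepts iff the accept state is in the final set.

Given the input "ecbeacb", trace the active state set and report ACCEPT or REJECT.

Answer: REJECT

Trace:
start: ε-closure({0}) = {0,2,4,6,8}
'e' @ 1: {1,3,7,9}  ✓accept
'c' @ 2: {}  — no active states
rest 'beacb' ignored (set empty)
final: {}; accept 1 not in set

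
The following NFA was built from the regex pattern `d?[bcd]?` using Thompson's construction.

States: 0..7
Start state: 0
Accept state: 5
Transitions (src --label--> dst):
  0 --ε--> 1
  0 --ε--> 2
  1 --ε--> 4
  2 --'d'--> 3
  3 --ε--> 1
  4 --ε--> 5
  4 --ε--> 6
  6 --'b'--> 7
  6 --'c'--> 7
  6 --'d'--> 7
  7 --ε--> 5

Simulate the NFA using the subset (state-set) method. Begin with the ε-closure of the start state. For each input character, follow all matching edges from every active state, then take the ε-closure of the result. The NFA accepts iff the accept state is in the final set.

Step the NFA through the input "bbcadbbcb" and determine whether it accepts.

start: ε-closure({0}) = {0,1,2,4,5,6}
'b' @ 1: {5,7}  ✓accept
'b' @ 2: {}  — no active states
rest 'cadbbcb' ignored (set empty)
after full input: {}  (accept=5 not in)

Answer: REJECT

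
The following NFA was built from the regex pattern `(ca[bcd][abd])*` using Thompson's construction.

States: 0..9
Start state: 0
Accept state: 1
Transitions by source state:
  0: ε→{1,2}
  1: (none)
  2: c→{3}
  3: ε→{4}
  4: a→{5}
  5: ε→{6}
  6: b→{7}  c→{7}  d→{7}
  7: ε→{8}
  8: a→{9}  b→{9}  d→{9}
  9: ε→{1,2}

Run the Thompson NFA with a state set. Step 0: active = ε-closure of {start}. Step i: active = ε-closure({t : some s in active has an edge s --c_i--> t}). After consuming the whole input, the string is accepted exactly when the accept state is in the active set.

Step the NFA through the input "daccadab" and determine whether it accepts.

initial (ε-close {0}): {0,1,2}
'd' @ 1: {}  — state set empty
rest 'accadab' ignored (set empty)
final: {}; accept 1 not in set

Answer: REJECT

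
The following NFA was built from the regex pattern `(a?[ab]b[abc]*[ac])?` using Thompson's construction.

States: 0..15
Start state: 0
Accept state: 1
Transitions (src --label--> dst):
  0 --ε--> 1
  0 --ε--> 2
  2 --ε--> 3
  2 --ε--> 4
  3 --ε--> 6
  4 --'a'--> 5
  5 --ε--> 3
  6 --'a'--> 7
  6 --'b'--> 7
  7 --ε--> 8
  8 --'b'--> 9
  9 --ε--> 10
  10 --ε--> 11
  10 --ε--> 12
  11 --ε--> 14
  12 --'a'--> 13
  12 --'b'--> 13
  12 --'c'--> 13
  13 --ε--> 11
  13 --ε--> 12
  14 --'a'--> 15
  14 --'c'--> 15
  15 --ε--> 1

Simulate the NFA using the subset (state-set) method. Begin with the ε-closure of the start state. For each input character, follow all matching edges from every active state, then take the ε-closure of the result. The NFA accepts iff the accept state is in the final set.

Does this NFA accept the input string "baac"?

initial (ε-close {0}): {0,1,2,3,4,6}
'b' @ 1: {7,8}
'a' @ 2: {}  — no active states
rest 'ac' ignored (set empty)
end set {} — state 1 not in

Answer: REJECT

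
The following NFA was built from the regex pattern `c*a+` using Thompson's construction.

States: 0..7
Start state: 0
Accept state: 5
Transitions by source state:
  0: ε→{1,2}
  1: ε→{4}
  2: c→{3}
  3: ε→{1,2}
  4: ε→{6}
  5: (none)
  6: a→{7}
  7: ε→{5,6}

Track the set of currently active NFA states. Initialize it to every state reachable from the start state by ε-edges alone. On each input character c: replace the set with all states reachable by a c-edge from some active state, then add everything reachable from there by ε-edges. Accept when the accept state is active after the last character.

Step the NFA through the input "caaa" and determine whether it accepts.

Answer: ACCEPT

Steps:
S₀ = ε-closure({0}) = {0,1,2,4,6}
'c' @ 1: {1,2,3,4,6}
'a' @ 2: {5,6,7}  (accept∈set)
'a' @ 3: {5,6,7}  (accept∈set)
'a' @ 4: {5,6,7}  (accept∈set)
after full input: {5,6,7}  (accept=5 in)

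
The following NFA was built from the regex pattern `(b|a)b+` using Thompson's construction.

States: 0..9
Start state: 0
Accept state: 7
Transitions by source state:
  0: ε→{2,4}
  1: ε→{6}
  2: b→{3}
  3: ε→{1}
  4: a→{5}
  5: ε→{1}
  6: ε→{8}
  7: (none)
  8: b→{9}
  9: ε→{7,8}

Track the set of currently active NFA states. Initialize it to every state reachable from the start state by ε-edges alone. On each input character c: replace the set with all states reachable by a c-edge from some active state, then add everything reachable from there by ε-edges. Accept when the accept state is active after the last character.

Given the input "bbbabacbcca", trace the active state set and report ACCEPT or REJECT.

S₀ = ε-closure({0}) = {0,2,4}
'b' @ 1: {1,3,6,8}
'b' @ 2: {7,8,9}  [accepting]
'b' @ 3: {7,8,9}  [accepting]
'a' @ 4: {}  — state set empty
rest 'bacbcca' ignored (set empty)
after full input: {}  (accept=7 not in)

Answer: REJECT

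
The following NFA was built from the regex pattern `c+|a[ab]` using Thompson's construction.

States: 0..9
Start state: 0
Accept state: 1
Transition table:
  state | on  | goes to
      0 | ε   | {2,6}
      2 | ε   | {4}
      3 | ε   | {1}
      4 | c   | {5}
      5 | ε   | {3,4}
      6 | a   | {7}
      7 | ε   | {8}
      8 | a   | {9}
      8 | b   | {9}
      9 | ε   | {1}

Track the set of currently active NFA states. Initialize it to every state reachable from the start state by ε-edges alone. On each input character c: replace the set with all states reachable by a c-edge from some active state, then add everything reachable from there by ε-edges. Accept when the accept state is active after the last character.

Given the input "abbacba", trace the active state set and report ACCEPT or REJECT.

Answer: REJECT

Trace:
S₀ = ε-closure({0}) = {0,2,4,6}
'a' @ 1: {7,8}
'b' @ 2: {1,9}  (accept∈set)
'b' @ 3: {}  — no active states
rest 'acba' ignored (set empty)
end set {} — state 1 not in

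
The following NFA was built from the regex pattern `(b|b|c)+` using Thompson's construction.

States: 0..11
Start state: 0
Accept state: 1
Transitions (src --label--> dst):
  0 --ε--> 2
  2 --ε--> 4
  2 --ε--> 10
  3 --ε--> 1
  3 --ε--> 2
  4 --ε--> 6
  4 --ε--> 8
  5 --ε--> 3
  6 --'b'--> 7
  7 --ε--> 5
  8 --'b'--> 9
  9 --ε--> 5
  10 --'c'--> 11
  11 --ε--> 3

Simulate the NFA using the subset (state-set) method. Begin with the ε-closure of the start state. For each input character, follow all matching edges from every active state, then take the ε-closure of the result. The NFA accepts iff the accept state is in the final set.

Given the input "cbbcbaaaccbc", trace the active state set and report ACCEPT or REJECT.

start: ε-closure({0}) = {0,2,4,6,8,10}
'c' @ 1: {1,2,3,4,6,8,10,11}  [accepting]
'b' @ 2: {1,2,3,4,5,6,7,8,9,10}  [accepting]
'b' @ 3: {1,2,3,4,5,6,7,8,9,10}  [accepting]
'c' @ 4: {1,2,3,4,6,8,10,11}  [accepting]
'b' @ 5: {1,2,3,4,5,6,7,8,9,10}  [accepting]
'a' @ 6: {}  — dead — no transitions
rest 'aaccbc' ignored (set empty)
final: {}; accept 1 not in set

Answer: REJECT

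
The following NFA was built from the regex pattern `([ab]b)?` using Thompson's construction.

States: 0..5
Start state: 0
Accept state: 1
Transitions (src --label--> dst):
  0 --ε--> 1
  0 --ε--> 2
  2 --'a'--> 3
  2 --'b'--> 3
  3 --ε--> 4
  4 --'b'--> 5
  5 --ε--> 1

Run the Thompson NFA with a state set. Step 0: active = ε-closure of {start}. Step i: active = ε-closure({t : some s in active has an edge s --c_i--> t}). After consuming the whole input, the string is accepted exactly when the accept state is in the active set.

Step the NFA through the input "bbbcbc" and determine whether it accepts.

S₀ = ε-closure({0}) = {0,1,2}
'b' @ 1: {3,4}
'b' @ 2: {1,5}  ✓accept
'b' @ 3: {}  — no active states
rest 'cbc' ignored (set empty)
end set {} — state 1 not in

Answer: REJECT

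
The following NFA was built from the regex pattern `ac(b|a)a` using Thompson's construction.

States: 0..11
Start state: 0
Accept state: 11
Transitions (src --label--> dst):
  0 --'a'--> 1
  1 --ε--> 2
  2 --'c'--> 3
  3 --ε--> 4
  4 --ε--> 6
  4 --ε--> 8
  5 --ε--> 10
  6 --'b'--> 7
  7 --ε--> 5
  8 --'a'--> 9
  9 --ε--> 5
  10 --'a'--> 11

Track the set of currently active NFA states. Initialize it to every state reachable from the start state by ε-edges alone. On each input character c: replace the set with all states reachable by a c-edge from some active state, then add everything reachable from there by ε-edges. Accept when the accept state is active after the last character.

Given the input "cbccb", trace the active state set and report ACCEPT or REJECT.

Answer: REJECT

Derivation:
initial (ε-close {0}): {0}
'c' @ 1: {}  — dead — no transitions
rest 'bccb' ignored (set empty)
final: {}; accept 11 not in set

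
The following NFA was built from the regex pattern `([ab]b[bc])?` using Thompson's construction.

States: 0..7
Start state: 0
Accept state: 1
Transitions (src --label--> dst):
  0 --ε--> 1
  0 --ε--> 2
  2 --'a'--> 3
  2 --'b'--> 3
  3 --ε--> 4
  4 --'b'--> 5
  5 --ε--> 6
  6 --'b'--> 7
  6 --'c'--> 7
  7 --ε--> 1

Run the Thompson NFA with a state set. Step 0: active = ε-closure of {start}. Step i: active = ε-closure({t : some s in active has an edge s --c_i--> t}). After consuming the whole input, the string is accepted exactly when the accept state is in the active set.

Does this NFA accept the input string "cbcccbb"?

initial (ε-close {0}): {0,1,2}
'c' @ 1: {}  — no active states
rest 'bcccbb' ignored (set empty)
end set {} — state 1 not in

Answer: REJECT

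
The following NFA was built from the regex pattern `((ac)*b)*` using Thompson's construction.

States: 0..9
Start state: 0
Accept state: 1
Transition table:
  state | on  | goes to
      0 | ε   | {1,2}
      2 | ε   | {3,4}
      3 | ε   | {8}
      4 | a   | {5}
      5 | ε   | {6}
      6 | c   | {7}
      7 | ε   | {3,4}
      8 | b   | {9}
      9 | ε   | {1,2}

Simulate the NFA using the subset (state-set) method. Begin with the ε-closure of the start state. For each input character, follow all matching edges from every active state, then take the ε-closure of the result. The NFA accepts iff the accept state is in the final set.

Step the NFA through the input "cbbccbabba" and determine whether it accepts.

start: ε-closure({0}) = {0,1,2,3,4,8}
'c' @ 1: {}  — dead — no transitions
rest 'bbccbabba' ignored (set empty)
after full input: {}  (accept=1 not in)

Answer: REJECT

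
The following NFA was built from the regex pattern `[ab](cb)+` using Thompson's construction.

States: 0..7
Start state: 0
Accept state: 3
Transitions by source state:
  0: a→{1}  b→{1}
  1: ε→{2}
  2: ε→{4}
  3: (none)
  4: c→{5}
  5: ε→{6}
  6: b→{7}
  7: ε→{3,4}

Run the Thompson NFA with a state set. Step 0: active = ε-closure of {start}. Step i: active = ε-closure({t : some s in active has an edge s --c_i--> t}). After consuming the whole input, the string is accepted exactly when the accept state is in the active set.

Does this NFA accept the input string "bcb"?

Answer: ACCEPT

Steps:
initial (ε-close {0}): {0}
'b' @ 1: {1,2,4}
'c' @ 2: {5,6}
'b' @ 3: {3,4,7}  (accept∈set)
after full input: {3,4,7}  (accept=3 in)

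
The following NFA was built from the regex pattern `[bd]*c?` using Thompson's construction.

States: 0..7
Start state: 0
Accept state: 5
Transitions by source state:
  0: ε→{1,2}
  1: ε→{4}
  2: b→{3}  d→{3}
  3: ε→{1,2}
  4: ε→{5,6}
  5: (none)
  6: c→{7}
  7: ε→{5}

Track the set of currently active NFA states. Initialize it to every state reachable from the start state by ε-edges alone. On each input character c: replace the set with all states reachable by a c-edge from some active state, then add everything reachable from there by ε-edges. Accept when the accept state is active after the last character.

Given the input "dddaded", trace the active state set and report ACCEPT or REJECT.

Answer: REJECT

Derivation:
S₀ = ε-closure({0}) = {0,1,2,4,5,6}
'd' @ 1: {1,2,3,4,5,6}  ✓accept
'd' @ 2: {1,2,3,4,5,6}  ✓accept
'd' @ 3: {1,2,3,4,5,6}  ✓accept
'a' @ 4: {}  — dead — no transitions
rest 'ded' ignored (set empty)
end set {} — state 5 not in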